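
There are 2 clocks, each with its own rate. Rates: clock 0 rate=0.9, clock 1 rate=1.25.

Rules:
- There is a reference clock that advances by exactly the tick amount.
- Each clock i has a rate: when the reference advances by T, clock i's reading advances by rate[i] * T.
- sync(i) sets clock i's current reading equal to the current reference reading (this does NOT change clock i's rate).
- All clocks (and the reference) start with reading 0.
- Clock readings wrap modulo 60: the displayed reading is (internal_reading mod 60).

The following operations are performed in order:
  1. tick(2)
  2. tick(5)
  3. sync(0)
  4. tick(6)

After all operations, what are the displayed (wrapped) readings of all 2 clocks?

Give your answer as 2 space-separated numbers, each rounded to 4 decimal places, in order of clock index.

Answer: 12.4000 16.2500

Derivation:
After op 1 tick(2): ref=2.0000 raw=[1.8000 2.5000]
After op 2 tick(5): ref=7.0000 raw=[6.3000 8.7500]
After op 3 sync(0): ref=7.0000 raw=[7.0000 8.7500]
After op 4 tick(6): ref=13.0000 raw=[12.4000 16.2500]
Wrap final raw readings (mod 60): 12.4000 mod 60 = 12.4000; 16.2500 mod 60 = 16.2500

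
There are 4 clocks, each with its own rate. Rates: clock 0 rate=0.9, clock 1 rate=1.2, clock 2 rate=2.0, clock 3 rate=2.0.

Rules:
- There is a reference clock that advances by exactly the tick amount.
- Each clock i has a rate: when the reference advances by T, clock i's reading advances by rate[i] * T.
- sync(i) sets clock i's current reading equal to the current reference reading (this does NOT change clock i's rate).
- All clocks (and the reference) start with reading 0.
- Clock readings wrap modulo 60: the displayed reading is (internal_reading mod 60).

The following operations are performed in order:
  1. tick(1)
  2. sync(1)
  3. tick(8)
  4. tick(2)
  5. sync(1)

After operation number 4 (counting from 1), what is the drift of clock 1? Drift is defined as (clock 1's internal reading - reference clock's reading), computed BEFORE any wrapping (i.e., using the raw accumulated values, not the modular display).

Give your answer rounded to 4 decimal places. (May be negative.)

Answer: 2.0000

Derivation:
After op 1 tick(1): ref=1.0000 raw=[0.9000 1.2000 2.0000 2.0000]
After op 2 sync(1): ref=1.0000 raw=[0.9000 1.0000 2.0000 2.0000]
After op 3 tick(8): ref=9.0000 raw=[8.1000 10.6000 18.0000 18.0000]
After op 4 tick(2): ref=11.0000 raw=[9.9000 13.0000 22.0000 22.0000]
Drift of clock 1 after op 4: 13.0000 - 11.0000 = 2.0000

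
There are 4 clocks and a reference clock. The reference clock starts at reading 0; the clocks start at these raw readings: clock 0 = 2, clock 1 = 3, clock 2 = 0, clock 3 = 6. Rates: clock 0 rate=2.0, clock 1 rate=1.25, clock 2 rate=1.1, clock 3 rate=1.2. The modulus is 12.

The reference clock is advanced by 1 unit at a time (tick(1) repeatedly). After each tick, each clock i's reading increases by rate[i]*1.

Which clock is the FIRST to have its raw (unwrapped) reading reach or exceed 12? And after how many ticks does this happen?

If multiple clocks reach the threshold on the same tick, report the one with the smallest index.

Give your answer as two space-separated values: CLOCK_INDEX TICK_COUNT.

clock 0: start=2, rate=2.0, needs 12-2 = 10; ticks = ceil(10/2.0) = ceil(5.0000) = 5; reading at tick 5 = 2 + 2.0*5 = 12.0000
clock 1: start=3, rate=1.25, needs 12-3 = 9; ticks = ceil(9/1.25) = ceil(7.2000) = 8; reading at tick 8 = 3 + 1.25*8 = 13.0000
clock 2: start=0, rate=1.1, needs 12-0 = 12; ticks = ceil(12/1.1) = ceil(10.9091) = 11; reading at tick 11 = 0 + 1.1*11 = 12.1000
clock 3: start=6, rate=1.2, needs 12-6 = 6; ticks = ceil(6/1.2) = ceil(5.0000) = 5; reading at tick 5 = 6 + 1.2*5 = 12.0000
Minimum tick count = 5; winners = [0, 3]; smallest index = 0

Answer: 0 5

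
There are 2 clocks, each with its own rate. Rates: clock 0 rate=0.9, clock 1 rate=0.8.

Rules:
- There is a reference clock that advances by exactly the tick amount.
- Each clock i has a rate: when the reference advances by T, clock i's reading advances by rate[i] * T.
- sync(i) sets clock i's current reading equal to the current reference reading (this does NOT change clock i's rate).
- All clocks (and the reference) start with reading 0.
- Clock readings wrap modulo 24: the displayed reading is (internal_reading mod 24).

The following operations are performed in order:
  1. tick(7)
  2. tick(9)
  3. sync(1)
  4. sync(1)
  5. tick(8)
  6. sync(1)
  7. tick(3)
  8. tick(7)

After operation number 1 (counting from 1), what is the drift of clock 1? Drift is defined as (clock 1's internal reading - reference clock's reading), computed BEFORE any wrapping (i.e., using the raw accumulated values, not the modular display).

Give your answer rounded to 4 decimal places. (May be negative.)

After op 1 tick(7): ref=7.0000 raw=[6.3000 5.6000]
Drift of clock 1 after op 1: 5.6000 - 7.0000 = -1.4000

Answer: -1.4000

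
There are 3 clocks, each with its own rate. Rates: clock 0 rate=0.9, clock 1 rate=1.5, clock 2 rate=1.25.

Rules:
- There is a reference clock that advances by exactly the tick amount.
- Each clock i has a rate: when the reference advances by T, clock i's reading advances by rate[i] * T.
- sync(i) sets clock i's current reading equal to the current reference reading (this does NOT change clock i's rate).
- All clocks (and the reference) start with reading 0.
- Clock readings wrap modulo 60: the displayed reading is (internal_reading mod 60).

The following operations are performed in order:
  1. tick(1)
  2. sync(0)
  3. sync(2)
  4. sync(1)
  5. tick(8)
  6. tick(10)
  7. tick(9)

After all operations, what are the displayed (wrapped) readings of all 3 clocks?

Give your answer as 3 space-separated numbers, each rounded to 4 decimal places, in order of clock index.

After op 1 tick(1): ref=1.0000 raw=[0.9000 1.5000 1.2500]
After op 2 sync(0): ref=1.0000 raw=[1.0000 1.5000 1.2500]
After op 3 sync(2): ref=1.0000 raw=[1.0000 1.5000 1.0000]
After op 4 sync(1): ref=1.0000 raw=[1.0000 1.0000 1.0000]
After op 5 tick(8): ref=9.0000 raw=[8.2000 13.0000 11.0000]
After op 6 tick(10): ref=19.0000 raw=[17.2000 28.0000 23.5000]
After op 7 tick(9): ref=28.0000 raw=[25.3000 41.5000 34.7500]
Wrap final raw readings (mod 60): 25.3000 mod 60 = 25.3000; 41.5000 mod 60 = 41.5000; 34.7500 mod 60 = 34.7500

Answer: 25.3000 41.5000 34.7500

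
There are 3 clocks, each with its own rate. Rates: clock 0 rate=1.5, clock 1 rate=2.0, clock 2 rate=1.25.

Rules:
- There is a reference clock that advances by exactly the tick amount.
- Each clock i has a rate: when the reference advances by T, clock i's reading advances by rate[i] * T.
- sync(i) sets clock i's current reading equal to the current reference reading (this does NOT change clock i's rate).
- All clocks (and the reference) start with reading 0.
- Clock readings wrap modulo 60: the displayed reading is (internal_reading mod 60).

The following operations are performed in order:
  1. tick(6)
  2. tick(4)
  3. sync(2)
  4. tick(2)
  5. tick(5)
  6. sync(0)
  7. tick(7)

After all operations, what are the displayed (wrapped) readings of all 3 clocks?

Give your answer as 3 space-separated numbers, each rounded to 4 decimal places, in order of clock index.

Answer: 27.5000 48.0000 27.5000

Derivation:
After op 1 tick(6): ref=6.0000 raw=[9.0000 12.0000 7.5000]
After op 2 tick(4): ref=10.0000 raw=[15.0000 20.0000 12.5000]
After op 3 sync(2): ref=10.0000 raw=[15.0000 20.0000 10.0000]
After op 4 tick(2): ref=12.0000 raw=[18.0000 24.0000 12.5000]
After op 5 tick(5): ref=17.0000 raw=[25.5000 34.0000 18.7500]
After op 6 sync(0): ref=17.0000 raw=[17.0000 34.0000 18.7500]
After op 7 tick(7): ref=24.0000 raw=[27.5000 48.0000 27.5000]
Wrap final raw readings (mod 60): 27.5000 mod 60 = 27.5000; 48.0000 mod 60 = 48.0000; 27.5000 mod 60 = 27.5000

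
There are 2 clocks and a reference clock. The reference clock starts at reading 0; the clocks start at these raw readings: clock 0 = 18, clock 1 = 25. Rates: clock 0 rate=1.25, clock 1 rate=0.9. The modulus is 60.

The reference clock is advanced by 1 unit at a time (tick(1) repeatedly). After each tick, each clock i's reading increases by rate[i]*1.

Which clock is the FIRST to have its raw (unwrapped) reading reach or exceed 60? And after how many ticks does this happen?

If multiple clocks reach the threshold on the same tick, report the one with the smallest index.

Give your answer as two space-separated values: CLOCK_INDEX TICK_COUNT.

Answer: 0 34

Derivation:
clock 0: start=18, rate=1.25, needs 60-18 = 42; ticks = ceil(42/1.25) = ceil(33.6000) = 34; reading at tick 34 = 18 + 1.25*34 = 60.5000
clock 1: start=25, rate=0.9, needs 60-25 = 35; ticks = ceil(35/0.9) = ceil(38.8889) = 39; reading at tick 39 = 25 + 0.9*39 = 60.1000
Minimum tick count = 34; winners = [0]; smallest index = 0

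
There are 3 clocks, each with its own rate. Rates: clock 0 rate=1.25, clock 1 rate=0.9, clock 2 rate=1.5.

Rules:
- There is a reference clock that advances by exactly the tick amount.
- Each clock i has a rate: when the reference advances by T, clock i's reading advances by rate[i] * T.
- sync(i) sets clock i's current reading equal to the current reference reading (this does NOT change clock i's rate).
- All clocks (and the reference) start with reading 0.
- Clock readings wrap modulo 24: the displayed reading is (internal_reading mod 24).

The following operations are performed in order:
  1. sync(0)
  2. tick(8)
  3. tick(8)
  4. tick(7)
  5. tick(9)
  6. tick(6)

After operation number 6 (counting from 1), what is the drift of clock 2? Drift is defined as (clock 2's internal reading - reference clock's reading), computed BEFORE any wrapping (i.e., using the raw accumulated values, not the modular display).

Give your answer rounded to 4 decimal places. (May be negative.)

After op 1 sync(0): ref=0.0000 raw=[0.0000 0.0000 0.0000]
After op 2 tick(8): ref=8.0000 raw=[10.0000 7.2000 12.0000]
After op 3 tick(8): ref=16.0000 raw=[20.0000 14.4000 24.0000]
After op 4 tick(7): ref=23.0000 raw=[28.7500 20.7000 34.5000]
After op 5 tick(9): ref=32.0000 raw=[40.0000 28.8000 48.0000]
After op 6 tick(6): ref=38.0000 raw=[47.5000 34.2000 57.0000]
Drift of clock 2 after op 6: 57.0000 - 38.0000 = 19.0000

Answer: 19.0000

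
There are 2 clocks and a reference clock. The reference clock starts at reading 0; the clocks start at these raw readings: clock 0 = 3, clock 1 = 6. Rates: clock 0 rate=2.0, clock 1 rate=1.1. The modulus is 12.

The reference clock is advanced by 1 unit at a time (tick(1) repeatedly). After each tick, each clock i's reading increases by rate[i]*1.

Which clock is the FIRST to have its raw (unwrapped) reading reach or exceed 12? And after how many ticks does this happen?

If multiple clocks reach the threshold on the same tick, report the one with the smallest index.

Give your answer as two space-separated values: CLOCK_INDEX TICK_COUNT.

Answer: 0 5

Derivation:
clock 0: start=3, rate=2.0, needs 12-3 = 9; ticks = ceil(9/2.0) = ceil(4.5000) = 5; reading at tick 5 = 3 + 2.0*5 = 13.0000
clock 1: start=6, rate=1.1, needs 12-6 = 6; ticks = ceil(6/1.1) = ceil(5.4545) = 6; reading at tick 6 = 6 + 1.1*6 = 12.6000
Minimum tick count = 5; winners = [0]; smallest index = 0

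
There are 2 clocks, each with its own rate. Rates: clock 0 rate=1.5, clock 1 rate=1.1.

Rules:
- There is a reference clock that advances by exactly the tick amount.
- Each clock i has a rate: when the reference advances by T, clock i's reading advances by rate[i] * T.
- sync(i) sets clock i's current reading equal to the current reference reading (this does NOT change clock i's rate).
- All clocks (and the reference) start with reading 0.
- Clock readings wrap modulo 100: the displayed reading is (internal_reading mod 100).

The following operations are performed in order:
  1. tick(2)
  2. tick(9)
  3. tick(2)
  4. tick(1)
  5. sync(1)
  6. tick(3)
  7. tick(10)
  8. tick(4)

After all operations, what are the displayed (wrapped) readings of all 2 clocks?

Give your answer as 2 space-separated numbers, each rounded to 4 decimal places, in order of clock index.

After op 1 tick(2): ref=2.0000 raw=[3.0000 2.2000]
After op 2 tick(9): ref=11.0000 raw=[16.5000 12.1000]
After op 3 tick(2): ref=13.0000 raw=[19.5000 14.3000]
After op 4 tick(1): ref=14.0000 raw=[21.0000 15.4000]
After op 5 sync(1): ref=14.0000 raw=[21.0000 14.0000]
After op 6 tick(3): ref=17.0000 raw=[25.5000 17.3000]
After op 7 tick(10): ref=27.0000 raw=[40.5000 28.3000]
After op 8 tick(4): ref=31.0000 raw=[46.5000 32.7000]
Wrap final raw readings (mod 100): 46.5000 mod 100 = 46.5000; 32.7000 mod 100 = 32.7000

Answer: 46.5000 32.7000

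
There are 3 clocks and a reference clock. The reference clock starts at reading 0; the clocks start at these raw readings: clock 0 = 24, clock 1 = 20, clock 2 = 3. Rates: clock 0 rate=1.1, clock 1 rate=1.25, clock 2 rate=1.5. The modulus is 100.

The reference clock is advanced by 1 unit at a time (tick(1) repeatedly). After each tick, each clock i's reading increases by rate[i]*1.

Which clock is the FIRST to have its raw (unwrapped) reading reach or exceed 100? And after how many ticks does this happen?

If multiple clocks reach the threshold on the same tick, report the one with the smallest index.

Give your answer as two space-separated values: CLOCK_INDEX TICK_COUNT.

clock 0: start=24, rate=1.1, needs 100-24 = 76; ticks = ceil(76/1.1) = ceil(69.0909) = 70; reading at tick 70 = 24 + 1.1*70 = 101.0000
clock 1: start=20, rate=1.25, needs 100-20 = 80; ticks = ceil(80/1.25) = ceil(64.0000) = 64; reading at tick 64 = 20 + 1.25*64 = 100.0000
clock 2: start=3, rate=1.5, needs 100-3 = 97; ticks = ceil(97/1.5) = ceil(64.6667) = 65; reading at tick 65 = 3 + 1.5*65 = 100.5000
Minimum tick count = 64; winners = [1]; smallest index = 1

Answer: 1 64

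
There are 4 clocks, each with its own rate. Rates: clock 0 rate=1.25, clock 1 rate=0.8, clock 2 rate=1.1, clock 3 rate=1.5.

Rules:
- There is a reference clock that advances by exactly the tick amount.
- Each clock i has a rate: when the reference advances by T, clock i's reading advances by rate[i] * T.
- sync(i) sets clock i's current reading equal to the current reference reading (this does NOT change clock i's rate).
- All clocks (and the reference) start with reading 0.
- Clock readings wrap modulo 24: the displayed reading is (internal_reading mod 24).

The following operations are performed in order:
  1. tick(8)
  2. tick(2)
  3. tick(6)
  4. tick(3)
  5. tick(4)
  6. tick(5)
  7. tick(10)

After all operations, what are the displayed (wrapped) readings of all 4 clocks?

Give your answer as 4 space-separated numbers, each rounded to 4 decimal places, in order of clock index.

Answer: 23.5000 6.4000 17.8000 9.0000

Derivation:
After op 1 tick(8): ref=8.0000 raw=[10.0000 6.4000 8.8000 12.0000]
After op 2 tick(2): ref=10.0000 raw=[12.5000 8.0000 11.0000 15.0000]
After op 3 tick(6): ref=16.0000 raw=[20.0000 12.8000 17.6000 24.0000]
After op 4 tick(3): ref=19.0000 raw=[23.7500 15.2000 20.9000 28.5000]
After op 5 tick(4): ref=23.0000 raw=[28.7500 18.4000 25.3000 34.5000]
After op 6 tick(5): ref=28.0000 raw=[35.0000 22.4000 30.8000 42.0000]
After op 7 tick(10): ref=38.0000 raw=[47.5000 30.4000 41.8000 57.0000]
Wrap final raw readings (mod 24): 47.5000 mod 24 = 23.5000; 30.4000 mod 24 = 6.4000; 41.8000 mod 24 = 17.8000; 57.0000 mod 24 = 9.0000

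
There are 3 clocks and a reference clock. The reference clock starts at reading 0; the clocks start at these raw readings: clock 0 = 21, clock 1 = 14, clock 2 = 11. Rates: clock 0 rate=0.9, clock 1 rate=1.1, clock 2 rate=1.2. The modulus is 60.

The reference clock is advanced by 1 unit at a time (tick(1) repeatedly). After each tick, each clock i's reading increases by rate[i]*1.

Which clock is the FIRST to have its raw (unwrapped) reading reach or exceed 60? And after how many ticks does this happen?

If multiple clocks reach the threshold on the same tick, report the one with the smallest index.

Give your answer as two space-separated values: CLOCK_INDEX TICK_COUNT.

Answer: 2 41

Derivation:
clock 0: start=21, rate=0.9, needs 60-21 = 39; ticks = ceil(39/0.9) = ceil(43.3333) = 44; reading at tick 44 = 21 + 0.9*44 = 60.6000
clock 1: start=14, rate=1.1, needs 60-14 = 46; ticks = ceil(46/1.1) = ceil(41.8182) = 42; reading at tick 42 = 14 + 1.1*42 = 60.2000
clock 2: start=11, rate=1.2, needs 60-11 = 49; ticks = ceil(49/1.2) = ceil(40.8333) = 41; reading at tick 41 = 11 + 1.2*41 = 60.2000
Minimum tick count = 41; winners = [2]; smallest index = 2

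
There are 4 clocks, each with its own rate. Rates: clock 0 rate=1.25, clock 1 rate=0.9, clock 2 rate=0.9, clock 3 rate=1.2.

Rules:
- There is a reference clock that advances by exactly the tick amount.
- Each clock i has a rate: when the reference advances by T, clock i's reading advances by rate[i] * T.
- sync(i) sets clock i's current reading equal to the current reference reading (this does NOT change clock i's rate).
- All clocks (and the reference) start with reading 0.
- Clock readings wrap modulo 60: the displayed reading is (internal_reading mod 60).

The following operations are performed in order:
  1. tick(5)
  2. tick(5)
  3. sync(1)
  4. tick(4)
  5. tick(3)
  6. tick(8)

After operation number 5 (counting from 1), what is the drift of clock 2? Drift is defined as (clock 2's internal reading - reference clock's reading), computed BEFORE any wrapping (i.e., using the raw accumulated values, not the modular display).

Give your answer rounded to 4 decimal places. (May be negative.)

After op 1 tick(5): ref=5.0000 raw=[6.2500 4.5000 4.5000 6.0000]
After op 2 tick(5): ref=10.0000 raw=[12.5000 9.0000 9.0000 12.0000]
After op 3 sync(1): ref=10.0000 raw=[12.5000 10.0000 9.0000 12.0000]
After op 4 tick(4): ref=14.0000 raw=[17.5000 13.6000 12.6000 16.8000]
After op 5 tick(3): ref=17.0000 raw=[21.2500 16.3000 15.3000 20.4000]
Drift of clock 2 after op 5: 15.3000 - 17.0000 = -1.7000

Answer: -1.7000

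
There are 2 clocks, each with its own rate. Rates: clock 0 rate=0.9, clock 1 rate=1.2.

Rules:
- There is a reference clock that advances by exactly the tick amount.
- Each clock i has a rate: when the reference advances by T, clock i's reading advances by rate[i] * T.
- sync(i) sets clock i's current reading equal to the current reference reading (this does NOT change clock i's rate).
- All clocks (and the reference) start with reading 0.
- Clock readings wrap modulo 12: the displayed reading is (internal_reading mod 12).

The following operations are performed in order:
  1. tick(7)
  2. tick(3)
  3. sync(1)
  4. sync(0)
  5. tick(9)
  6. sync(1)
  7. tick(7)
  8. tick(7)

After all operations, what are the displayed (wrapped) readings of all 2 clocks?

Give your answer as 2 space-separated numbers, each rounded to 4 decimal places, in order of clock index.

After op 1 tick(7): ref=7.0000 raw=[6.3000 8.4000]
After op 2 tick(3): ref=10.0000 raw=[9.0000 12.0000]
After op 3 sync(1): ref=10.0000 raw=[9.0000 10.0000]
After op 4 sync(0): ref=10.0000 raw=[10.0000 10.0000]
After op 5 tick(9): ref=19.0000 raw=[18.1000 20.8000]
After op 6 sync(1): ref=19.0000 raw=[18.1000 19.0000]
After op 7 tick(7): ref=26.0000 raw=[24.4000 27.4000]
After op 8 tick(7): ref=33.0000 raw=[30.7000 35.8000]
Wrap final raw readings (mod 12): 30.7000 mod 12 = 6.7000; 35.8000 mod 12 = 11.8000

Answer: 6.7000 11.8000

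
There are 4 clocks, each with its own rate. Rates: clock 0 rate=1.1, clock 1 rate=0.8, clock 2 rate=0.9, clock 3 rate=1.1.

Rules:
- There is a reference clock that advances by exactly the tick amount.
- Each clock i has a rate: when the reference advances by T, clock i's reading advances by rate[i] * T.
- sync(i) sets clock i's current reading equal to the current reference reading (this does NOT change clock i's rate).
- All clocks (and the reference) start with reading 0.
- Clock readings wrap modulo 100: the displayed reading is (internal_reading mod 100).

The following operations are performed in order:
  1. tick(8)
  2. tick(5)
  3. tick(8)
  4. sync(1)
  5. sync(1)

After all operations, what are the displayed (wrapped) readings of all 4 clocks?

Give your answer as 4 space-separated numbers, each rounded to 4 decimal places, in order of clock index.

After op 1 tick(8): ref=8.0000 raw=[8.8000 6.4000 7.2000 8.8000]
After op 2 tick(5): ref=13.0000 raw=[14.3000 10.4000 11.7000 14.3000]
After op 3 tick(8): ref=21.0000 raw=[23.1000 16.8000 18.9000 23.1000]
After op 4 sync(1): ref=21.0000 raw=[23.1000 21.0000 18.9000 23.1000]
After op 5 sync(1): ref=21.0000 raw=[23.1000 21.0000 18.9000 23.1000]
Wrap final raw readings (mod 100): 23.1000 mod 100 = 23.1000; 21.0000 mod 100 = 21.0000; 18.9000 mod 100 = 18.9000; 23.1000 mod 100 = 23.1000

Answer: 23.1000 21.0000 18.9000 23.1000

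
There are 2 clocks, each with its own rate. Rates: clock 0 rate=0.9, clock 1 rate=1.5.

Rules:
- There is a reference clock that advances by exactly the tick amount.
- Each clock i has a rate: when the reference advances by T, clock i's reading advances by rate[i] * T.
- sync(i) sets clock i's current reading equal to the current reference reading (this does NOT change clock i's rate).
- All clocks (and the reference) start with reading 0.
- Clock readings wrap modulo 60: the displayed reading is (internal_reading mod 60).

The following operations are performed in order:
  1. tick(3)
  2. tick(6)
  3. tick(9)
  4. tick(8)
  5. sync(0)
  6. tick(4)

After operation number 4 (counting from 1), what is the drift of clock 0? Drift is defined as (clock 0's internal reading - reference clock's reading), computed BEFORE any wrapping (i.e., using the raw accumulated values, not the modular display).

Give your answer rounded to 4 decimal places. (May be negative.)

Answer: -2.6000

Derivation:
After op 1 tick(3): ref=3.0000 raw=[2.7000 4.5000]
After op 2 tick(6): ref=9.0000 raw=[8.1000 13.5000]
After op 3 tick(9): ref=18.0000 raw=[16.2000 27.0000]
After op 4 tick(8): ref=26.0000 raw=[23.4000 39.0000]
Drift of clock 0 after op 4: 23.4000 - 26.0000 = -2.6000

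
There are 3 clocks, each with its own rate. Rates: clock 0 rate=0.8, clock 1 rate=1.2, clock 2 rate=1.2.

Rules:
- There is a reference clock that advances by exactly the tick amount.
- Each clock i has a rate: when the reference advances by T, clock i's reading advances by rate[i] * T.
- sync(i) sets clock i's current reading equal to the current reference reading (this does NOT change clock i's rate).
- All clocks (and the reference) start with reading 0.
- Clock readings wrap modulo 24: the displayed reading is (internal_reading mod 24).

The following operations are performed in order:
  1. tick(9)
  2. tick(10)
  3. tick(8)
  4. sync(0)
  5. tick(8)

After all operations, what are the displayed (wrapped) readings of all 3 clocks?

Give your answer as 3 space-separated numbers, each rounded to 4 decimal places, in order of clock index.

Answer: 9.4000 18.0000 18.0000

Derivation:
After op 1 tick(9): ref=9.0000 raw=[7.2000 10.8000 10.8000]
After op 2 tick(10): ref=19.0000 raw=[15.2000 22.8000 22.8000]
After op 3 tick(8): ref=27.0000 raw=[21.6000 32.4000 32.4000]
After op 4 sync(0): ref=27.0000 raw=[27.0000 32.4000 32.4000]
After op 5 tick(8): ref=35.0000 raw=[33.4000 42.0000 42.0000]
Wrap final raw readings (mod 24): 33.4000 mod 24 = 9.4000; 42.0000 mod 24 = 18.0000; 42.0000 mod 24 = 18.0000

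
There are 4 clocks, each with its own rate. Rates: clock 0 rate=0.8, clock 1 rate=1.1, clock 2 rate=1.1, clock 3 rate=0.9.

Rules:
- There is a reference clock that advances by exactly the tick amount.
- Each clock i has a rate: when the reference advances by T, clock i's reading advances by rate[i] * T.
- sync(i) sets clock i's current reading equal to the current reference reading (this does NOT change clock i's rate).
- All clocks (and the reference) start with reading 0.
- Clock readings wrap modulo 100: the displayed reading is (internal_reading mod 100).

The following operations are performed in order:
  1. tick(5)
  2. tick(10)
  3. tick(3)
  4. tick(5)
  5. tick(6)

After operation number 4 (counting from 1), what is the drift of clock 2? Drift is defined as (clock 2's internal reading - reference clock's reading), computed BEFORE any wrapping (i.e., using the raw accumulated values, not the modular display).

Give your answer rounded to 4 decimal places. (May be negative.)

Answer: 2.3000

Derivation:
After op 1 tick(5): ref=5.0000 raw=[4.0000 5.5000 5.5000 4.5000]
After op 2 tick(10): ref=15.0000 raw=[12.0000 16.5000 16.5000 13.5000]
After op 3 tick(3): ref=18.0000 raw=[14.4000 19.8000 19.8000 16.2000]
After op 4 tick(5): ref=23.0000 raw=[18.4000 25.3000 25.3000 20.7000]
Drift of clock 2 after op 4: 25.3000 - 23.0000 = 2.3000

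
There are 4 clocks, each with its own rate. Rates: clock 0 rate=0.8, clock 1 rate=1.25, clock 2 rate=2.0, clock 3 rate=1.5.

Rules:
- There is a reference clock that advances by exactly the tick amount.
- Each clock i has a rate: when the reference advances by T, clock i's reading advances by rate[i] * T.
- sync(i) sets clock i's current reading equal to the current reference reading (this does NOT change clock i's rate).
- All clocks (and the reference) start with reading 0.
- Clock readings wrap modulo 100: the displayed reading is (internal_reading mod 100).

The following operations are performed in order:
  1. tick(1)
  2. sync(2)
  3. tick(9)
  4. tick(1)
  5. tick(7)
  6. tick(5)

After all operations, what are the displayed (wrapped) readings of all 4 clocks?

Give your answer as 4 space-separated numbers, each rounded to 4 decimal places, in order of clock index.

After op 1 tick(1): ref=1.0000 raw=[0.8000 1.2500 2.0000 1.5000]
After op 2 sync(2): ref=1.0000 raw=[0.8000 1.2500 1.0000 1.5000]
After op 3 tick(9): ref=10.0000 raw=[8.0000 12.5000 19.0000 15.0000]
After op 4 tick(1): ref=11.0000 raw=[8.8000 13.7500 21.0000 16.5000]
After op 5 tick(7): ref=18.0000 raw=[14.4000 22.5000 35.0000 27.0000]
After op 6 tick(5): ref=23.0000 raw=[18.4000 28.7500 45.0000 34.5000]
Wrap final raw readings (mod 100): 18.4000 mod 100 = 18.4000; 28.7500 mod 100 = 28.7500; 45.0000 mod 100 = 45.0000; 34.5000 mod 100 = 34.5000

Answer: 18.4000 28.7500 45.0000 34.5000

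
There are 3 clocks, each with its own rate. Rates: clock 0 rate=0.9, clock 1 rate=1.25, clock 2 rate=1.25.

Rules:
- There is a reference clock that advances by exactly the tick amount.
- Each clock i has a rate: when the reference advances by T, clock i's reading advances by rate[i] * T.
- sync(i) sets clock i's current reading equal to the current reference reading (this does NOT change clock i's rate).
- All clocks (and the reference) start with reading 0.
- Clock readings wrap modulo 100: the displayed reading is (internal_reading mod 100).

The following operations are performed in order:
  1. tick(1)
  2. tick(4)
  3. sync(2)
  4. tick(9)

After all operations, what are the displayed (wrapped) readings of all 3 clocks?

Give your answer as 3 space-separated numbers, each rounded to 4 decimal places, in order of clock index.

Answer: 12.6000 17.5000 16.2500

Derivation:
After op 1 tick(1): ref=1.0000 raw=[0.9000 1.2500 1.2500]
After op 2 tick(4): ref=5.0000 raw=[4.5000 6.2500 6.2500]
After op 3 sync(2): ref=5.0000 raw=[4.5000 6.2500 5.0000]
After op 4 tick(9): ref=14.0000 raw=[12.6000 17.5000 16.2500]
Wrap final raw readings (mod 100): 12.6000 mod 100 = 12.6000; 17.5000 mod 100 = 17.5000; 16.2500 mod 100 = 16.2500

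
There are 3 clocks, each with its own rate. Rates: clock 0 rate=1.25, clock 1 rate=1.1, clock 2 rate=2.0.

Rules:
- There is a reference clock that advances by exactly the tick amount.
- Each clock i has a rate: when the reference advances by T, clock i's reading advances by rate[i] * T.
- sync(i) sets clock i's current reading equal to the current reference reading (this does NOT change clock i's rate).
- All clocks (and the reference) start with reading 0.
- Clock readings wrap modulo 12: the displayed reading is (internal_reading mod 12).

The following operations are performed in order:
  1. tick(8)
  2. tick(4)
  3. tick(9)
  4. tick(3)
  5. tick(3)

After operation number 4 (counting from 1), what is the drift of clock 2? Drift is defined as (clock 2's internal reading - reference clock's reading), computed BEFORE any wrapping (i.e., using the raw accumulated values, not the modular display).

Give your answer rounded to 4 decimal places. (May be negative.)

After op 1 tick(8): ref=8.0000 raw=[10.0000 8.8000 16.0000]
After op 2 tick(4): ref=12.0000 raw=[15.0000 13.2000 24.0000]
After op 3 tick(9): ref=21.0000 raw=[26.2500 23.1000 42.0000]
After op 4 tick(3): ref=24.0000 raw=[30.0000 26.4000 48.0000]
Drift of clock 2 after op 4: 48.0000 - 24.0000 = 24.0000

Answer: 24.0000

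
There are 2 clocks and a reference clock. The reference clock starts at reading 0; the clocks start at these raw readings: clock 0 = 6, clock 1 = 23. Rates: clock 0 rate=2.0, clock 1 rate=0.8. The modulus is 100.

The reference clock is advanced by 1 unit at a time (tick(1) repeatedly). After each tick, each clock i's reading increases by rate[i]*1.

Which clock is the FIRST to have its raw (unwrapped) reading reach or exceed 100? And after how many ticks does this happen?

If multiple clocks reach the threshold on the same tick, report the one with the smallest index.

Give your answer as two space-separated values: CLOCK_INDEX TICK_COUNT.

Answer: 0 47

Derivation:
clock 0: start=6, rate=2.0, needs 100-6 = 94; ticks = ceil(94/2.0) = ceil(47.0000) = 47; reading at tick 47 = 6 + 2.0*47 = 100.0000
clock 1: start=23, rate=0.8, needs 100-23 = 77; ticks = ceil(77/0.8) = ceil(96.2500) = 97; reading at tick 97 = 23 + 0.8*97 = 100.6000
Minimum tick count = 47; winners = [0]; smallest index = 0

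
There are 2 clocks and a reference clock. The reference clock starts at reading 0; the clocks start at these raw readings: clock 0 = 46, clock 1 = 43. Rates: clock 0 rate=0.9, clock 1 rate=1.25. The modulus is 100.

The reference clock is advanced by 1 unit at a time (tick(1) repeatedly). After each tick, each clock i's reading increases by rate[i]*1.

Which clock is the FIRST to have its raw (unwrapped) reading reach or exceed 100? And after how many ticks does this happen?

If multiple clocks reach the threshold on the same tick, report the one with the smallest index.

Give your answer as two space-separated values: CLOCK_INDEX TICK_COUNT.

Answer: 1 46

Derivation:
clock 0: start=46, rate=0.9, needs 100-46 = 54; ticks = ceil(54/0.9) = ceil(60.0000) = 60; reading at tick 60 = 46 + 0.9*60 = 100.0000
clock 1: start=43, rate=1.25, needs 100-43 = 57; ticks = ceil(57/1.25) = ceil(45.6000) = 46; reading at tick 46 = 43 + 1.25*46 = 100.5000
Minimum tick count = 46; winners = [1]; smallest index = 1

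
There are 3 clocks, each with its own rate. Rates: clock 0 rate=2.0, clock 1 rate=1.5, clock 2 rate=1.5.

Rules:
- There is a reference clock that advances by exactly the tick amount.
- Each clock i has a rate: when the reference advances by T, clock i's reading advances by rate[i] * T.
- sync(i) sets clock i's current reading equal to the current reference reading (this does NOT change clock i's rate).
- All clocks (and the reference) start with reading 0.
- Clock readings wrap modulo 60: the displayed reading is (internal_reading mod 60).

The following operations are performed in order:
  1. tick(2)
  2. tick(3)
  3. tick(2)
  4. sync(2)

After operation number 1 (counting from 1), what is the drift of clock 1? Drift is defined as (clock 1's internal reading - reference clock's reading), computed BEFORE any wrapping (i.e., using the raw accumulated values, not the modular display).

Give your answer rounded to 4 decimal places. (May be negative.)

After op 1 tick(2): ref=2.0000 raw=[4.0000 3.0000 3.0000]
Drift of clock 1 after op 1: 3.0000 - 2.0000 = 1.0000

Answer: 1.0000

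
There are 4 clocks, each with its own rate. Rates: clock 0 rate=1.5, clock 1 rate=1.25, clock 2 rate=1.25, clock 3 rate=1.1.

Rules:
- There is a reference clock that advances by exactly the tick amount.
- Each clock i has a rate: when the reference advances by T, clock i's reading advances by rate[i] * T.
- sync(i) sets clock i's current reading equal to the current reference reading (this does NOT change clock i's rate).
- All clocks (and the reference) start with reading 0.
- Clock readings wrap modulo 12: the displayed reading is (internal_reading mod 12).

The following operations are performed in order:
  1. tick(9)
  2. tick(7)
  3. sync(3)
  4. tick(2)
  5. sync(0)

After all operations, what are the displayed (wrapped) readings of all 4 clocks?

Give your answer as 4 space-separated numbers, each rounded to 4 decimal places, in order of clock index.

Answer: 6.0000 10.5000 10.5000 6.2000

Derivation:
After op 1 tick(9): ref=9.0000 raw=[13.5000 11.2500 11.2500 9.9000]
After op 2 tick(7): ref=16.0000 raw=[24.0000 20.0000 20.0000 17.6000]
After op 3 sync(3): ref=16.0000 raw=[24.0000 20.0000 20.0000 16.0000]
After op 4 tick(2): ref=18.0000 raw=[27.0000 22.5000 22.5000 18.2000]
After op 5 sync(0): ref=18.0000 raw=[18.0000 22.5000 22.5000 18.2000]
Wrap final raw readings (mod 12): 18.0000 mod 12 = 6.0000; 22.5000 mod 12 = 10.5000; 22.5000 mod 12 = 10.5000; 18.2000 mod 12 = 6.2000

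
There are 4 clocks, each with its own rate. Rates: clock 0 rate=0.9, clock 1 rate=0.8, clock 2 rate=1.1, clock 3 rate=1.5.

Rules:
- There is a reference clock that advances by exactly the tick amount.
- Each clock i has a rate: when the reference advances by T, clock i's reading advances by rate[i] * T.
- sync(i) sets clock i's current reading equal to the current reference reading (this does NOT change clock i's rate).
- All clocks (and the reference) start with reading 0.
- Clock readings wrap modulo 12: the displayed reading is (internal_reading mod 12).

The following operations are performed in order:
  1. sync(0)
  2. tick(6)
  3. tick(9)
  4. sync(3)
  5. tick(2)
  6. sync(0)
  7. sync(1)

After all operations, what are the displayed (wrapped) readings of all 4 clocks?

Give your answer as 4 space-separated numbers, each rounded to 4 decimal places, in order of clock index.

Answer: 5.0000 5.0000 6.7000 6.0000

Derivation:
After op 1 sync(0): ref=0.0000 raw=[0.0000 0.0000 0.0000 0.0000]
After op 2 tick(6): ref=6.0000 raw=[5.4000 4.8000 6.6000 9.0000]
After op 3 tick(9): ref=15.0000 raw=[13.5000 12.0000 16.5000 22.5000]
After op 4 sync(3): ref=15.0000 raw=[13.5000 12.0000 16.5000 15.0000]
After op 5 tick(2): ref=17.0000 raw=[15.3000 13.6000 18.7000 18.0000]
After op 6 sync(0): ref=17.0000 raw=[17.0000 13.6000 18.7000 18.0000]
After op 7 sync(1): ref=17.0000 raw=[17.0000 17.0000 18.7000 18.0000]
Wrap final raw readings (mod 12): 17.0000 mod 12 = 5.0000; 17.0000 mod 12 = 5.0000; 18.7000 mod 12 = 6.7000; 18.0000 mod 12 = 6.0000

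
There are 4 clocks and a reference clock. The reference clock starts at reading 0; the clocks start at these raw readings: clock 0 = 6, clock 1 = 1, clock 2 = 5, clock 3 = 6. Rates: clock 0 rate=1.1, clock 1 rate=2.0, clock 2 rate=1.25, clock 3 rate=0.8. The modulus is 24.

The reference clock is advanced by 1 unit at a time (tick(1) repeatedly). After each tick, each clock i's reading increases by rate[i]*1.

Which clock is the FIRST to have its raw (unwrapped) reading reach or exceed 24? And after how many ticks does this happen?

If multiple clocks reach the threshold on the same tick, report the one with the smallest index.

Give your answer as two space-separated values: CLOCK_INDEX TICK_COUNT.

clock 0: start=6, rate=1.1, needs 24-6 = 18; ticks = ceil(18/1.1) = ceil(16.3636) = 17; reading at tick 17 = 6 + 1.1*17 = 24.7000
clock 1: start=1, rate=2.0, needs 24-1 = 23; ticks = ceil(23/2.0) = ceil(11.5000) = 12; reading at tick 12 = 1 + 2.0*12 = 25.0000
clock 2: start=5, rate=1.25, needs 24-5 = 19; ticks = ceil(19/1.25) = ceil(15.2000) = 16; reading at tick 16 = 5 + 1.25*16 = 25.0000
clock 3: start=6, rate=0.8, needs 24-6 = 18; ticks = ceil(18/0.8) = ceil(22.5000) = 23; reading at tick 23 = 6 + 0.8*23 = 24.4000
Minimum tick count = 12; winners = [1]; smallest index = 1

Answer: 1 12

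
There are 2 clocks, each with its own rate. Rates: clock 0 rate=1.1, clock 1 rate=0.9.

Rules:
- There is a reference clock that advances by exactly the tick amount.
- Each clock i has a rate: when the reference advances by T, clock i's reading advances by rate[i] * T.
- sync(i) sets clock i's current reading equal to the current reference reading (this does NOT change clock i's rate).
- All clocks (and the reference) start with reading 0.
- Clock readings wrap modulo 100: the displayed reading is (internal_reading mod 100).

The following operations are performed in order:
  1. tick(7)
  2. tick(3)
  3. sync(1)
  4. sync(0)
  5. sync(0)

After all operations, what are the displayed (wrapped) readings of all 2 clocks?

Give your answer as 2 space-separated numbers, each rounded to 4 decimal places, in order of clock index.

Answer: 10.0000 10.0000

Derivation:
After op 1 tick(7): ref=7.0000 raw=[7.7000 6.3000]
After op 2 tick(3): ref=10.0000 raw=[11.0000 9.0000]
After op 3 sync(1): ref=10.0000 raw=[11.0000 10.0000]
After op 4 sync(0): ref=10.0000 raw=[10.0000 10.0000]
After op 5 sync(0): ref=10.0000 raw=[10.0000 10.0000]
Wrap final raw readings (mod 100): 10.0000 mod 100 = 10.0000; 10.0000 mod 100 = 10.0000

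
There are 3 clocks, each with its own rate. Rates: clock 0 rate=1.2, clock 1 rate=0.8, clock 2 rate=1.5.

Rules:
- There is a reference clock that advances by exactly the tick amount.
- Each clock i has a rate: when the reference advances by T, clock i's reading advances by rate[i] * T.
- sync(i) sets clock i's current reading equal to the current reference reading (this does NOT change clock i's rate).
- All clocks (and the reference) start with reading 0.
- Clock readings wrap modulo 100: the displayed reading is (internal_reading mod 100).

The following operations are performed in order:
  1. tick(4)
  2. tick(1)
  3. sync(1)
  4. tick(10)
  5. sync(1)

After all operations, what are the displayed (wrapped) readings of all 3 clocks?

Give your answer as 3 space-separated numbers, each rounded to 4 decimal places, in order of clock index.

After op 1 tick(4): ref=4.0000 raw=[4.8000 3.2000 6.0000]
After op 2 tick(1): ref=5.0000 raw=[6.0000 4.0000 7.5000]
After op 3 sync(1): ref=5.0000 raw=[6.0000 5.0000 7.5000]
After op 4 tick(10): ref=15.0000 raw=[18.0000 13.0000 22.5000]
After op 5 sync(1): ref=15.0000 raw=[18.0000 15.0000 22.5000]
Wrap final raw readings (mod 100): 18.0000 mod 100 = 18.0000; 15.0000 mod 100 = 15.0000; 22.5000 mod 100 = 22.5000

Answer: 18.0000 15.0000 22.5000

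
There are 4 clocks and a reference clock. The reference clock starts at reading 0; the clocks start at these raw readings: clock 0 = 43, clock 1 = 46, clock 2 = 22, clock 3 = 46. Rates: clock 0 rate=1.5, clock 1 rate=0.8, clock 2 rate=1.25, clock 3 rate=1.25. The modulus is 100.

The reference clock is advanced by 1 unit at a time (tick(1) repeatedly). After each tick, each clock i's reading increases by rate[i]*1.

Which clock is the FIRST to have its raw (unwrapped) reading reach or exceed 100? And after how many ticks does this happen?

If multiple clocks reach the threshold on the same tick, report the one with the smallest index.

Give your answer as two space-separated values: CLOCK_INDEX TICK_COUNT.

clock 0: start=43, rate=1.5, needs 100-43 = 57; ticks = ceil(57/1.5) = ceil(38.0000) = 38; reading at tick 38 = 43 + 1.5*38 = 100.0000
clock 1: start=46, rate=0.8, needs 100-46 = 54; ticks = ceil(54/0.8) = ceil(67.5000) = 68; reading at tick 68 = 46 + 0.8*68 = 100.4000
clock 2: start=22, rate=1.25, needs 100-22 = 78; ticks = ceil(78/1.25) = ceil(62.4000) = 63; reading at tick 63 = 22 + 1.25*63 = 100.7500
clock 3: start=46, rate=1.25, needs 100-46 = 54; ticks = ceil(54/1.25) = ceil(43.2000) = 44; reading at tick 44 = 46 + 1.25*44 = 101.0000
Minimum tick count = 38; winners = [0]; smallest index = 0

Answer: 0 38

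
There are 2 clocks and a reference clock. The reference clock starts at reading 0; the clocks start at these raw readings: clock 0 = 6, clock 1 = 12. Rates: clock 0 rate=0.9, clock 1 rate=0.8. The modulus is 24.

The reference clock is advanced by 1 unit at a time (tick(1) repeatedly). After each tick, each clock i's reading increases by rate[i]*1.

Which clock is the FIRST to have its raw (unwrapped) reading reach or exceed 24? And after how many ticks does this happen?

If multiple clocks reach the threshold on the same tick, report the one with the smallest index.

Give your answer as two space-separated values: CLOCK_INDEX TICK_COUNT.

Answer: 1 15

Derivation:
clock 0: start=6, rate=0.9, needs 24-6 = 18; ticks = ceil(18/0.9) = ceil(20.0000) = 20; reading at tick 20 = 6 + 0.9*20 = 24.0000
clock 1: start=12, rate=0.8, needs 24-12 = 12; ticks = ceil(12/0.8) = ceil(15.0000) = 15; reading at tick 15 = 12 + 0.8*15 = 24.0000
Minimum tick count = 15; winners = [1]; smallest index = 1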